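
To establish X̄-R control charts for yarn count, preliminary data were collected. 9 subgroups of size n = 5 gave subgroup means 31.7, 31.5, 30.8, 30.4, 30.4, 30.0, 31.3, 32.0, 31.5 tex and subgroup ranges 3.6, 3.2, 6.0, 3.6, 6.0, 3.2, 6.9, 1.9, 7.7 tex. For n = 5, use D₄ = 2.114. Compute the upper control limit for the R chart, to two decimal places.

R̄ = (3.6 + 3.2 + 6.0 + 3.6 + 6.0 + 3.2 + 6.9 + 1.9 + 7.7) / 9 = 42.1000 / 9 = 4.6778
UCL_R = D₄·R̄ = 2.114 × 4.6778 = 9.8888

9.89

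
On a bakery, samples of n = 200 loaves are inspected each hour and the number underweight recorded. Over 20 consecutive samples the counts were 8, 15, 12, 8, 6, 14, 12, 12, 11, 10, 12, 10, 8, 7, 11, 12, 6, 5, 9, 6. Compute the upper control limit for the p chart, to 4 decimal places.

p̄ = Σdᵢ / (k·n) = 194 / (20 × 200) = 0.04850
UCL = p̄ + 3·√(p̄(1−p̄)/n) = 0.04850 + 3 × √(0.04850×0.95150/200) = 0.04850 + 3 × 0.01519 = 0.09407

0.0941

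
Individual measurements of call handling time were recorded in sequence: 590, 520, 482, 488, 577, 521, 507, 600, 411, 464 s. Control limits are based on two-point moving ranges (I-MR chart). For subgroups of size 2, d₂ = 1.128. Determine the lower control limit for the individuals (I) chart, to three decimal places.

X̄ = (590 + 520 + 482 + 488 + 577 + 521 + 507 + 600 + 411 + 464) / 10 = 516.0000
Moving ranges: 70, 38, 6, 89, 56, 14, 93, 189, 53; M̄R̄ = 608.0000 / 9 = 67.5556
LCL = X̄ − 3·M̄R̄/d₂ = 516.0000 − 3 × 67.5556 / 1.128 = 336.3310

336.331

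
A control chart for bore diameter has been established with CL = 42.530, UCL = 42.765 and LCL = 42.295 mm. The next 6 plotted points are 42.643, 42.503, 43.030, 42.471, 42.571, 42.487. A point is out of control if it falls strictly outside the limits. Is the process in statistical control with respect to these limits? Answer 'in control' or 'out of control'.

Compare each point to [42.295, 42.765]: sample 3 = 43.030 > UCL.

out of control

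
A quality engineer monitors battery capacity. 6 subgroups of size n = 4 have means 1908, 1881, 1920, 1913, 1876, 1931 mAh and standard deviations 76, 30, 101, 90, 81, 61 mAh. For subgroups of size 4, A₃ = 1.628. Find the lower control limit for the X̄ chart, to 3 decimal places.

1785.718

X̄̄ = (1908 + 1881 + 1920 + 1913 + 1876 + 1931) / 6 = 1904.8333
s̄ = (76 + 30 + 101 + 90 + 81 + 61) / 6 = 73.1667
LCL = X̄̄ − A₃·s̄ = 1904.8333 − 1.628 × 73.1667 = 1785.7180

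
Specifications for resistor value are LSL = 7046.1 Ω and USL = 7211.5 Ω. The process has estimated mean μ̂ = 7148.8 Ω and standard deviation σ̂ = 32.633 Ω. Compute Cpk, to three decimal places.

0.640

Cpu = (USL − μ̂) / (3σ̂) = (7211.5 − 7148.8) / (3 × 32.633) = 0.6405; Cpl = (μ̂ − LSL) / (3σ̂) = (7148.8 − 7046.1) / (3 × 32.633) = 1.0490; Cpk = min(Cpu, Cpl) = 0.6405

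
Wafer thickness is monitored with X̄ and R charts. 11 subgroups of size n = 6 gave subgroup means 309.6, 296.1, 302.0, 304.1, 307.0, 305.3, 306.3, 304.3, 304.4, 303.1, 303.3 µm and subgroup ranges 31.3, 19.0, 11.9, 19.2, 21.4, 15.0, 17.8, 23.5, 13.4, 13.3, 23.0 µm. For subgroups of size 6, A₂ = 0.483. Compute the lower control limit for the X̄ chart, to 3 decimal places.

X̄̄ = (309.6 + 296.1 + 302.0 + 304.1 + 307.0 + 305.3 + 306.3 + 304.3 + 304.4 + 303.1 + 303.3) / 11 = 3345.5000 / 11 = 304.1364
R̄ = (31.3 + 19.0 + 11.9 + 19.2 + 21.4 + 15.0 + 17.8 + 23.5 + 13.4 + 13.3 + 23.0) / 11 = 208.8000 / 11 = 18.9818
LCL = X̄̄ − A₂·R̄ = 304.1364 − 0.483 × 18.9818 = 294.9681

294.968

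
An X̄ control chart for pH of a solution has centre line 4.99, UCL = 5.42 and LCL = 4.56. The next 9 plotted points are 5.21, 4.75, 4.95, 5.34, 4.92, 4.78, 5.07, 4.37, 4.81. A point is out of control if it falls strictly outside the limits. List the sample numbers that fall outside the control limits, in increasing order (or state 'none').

Compare each point to [4.56, 5.42]: sample 8 = 4.37 < LCL.

8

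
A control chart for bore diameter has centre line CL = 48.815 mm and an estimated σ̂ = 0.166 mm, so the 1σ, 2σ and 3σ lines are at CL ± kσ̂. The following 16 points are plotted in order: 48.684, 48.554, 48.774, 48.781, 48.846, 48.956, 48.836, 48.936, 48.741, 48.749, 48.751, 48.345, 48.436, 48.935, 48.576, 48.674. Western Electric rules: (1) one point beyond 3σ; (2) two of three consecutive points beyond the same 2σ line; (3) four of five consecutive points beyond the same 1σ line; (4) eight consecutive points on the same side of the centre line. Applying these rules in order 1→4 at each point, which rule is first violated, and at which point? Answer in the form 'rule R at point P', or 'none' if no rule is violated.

Zone of each point (C = within 1σ̂, B = 1σ̂–2σ̂, A = 2σ̂–3σ̂, * = beyond 3σ̂; sign = side of CL): 1:-C, 2:-B, 3:-C, 4:-C, 5:+C, 6:+C, 7:+C, 8:+C, 9:-C, 10:-C, 11:-C, 12:-A, 13:-A, 14:+C, 15:-B, 16:-C
Rule 2 (two of three consecutive points beyond the same 2σ limit) is satisfied at point 13.

rule 2 at point 13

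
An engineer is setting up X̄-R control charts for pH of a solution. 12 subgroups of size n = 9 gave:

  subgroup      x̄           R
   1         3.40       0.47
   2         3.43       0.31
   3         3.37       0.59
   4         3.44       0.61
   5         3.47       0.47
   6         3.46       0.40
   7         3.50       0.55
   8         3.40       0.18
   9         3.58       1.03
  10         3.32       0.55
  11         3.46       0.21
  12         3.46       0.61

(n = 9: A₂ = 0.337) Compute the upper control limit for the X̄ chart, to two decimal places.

X̄̄ = (3.40 + 3.43 + 3.37 + 3.44 + 3.47 + 3.46 + 3.50 + 3.40 + 3.58 + 3.32 + 3.46 + 3.46) / 12 = 41.2900 / 12 = 3.4408
R̄ = (0.47 + 0.31 + 0.59 + 0.61 + 0.47 + 0.40 + 0.55 + 0.18 + 1.03 + 0.55 + 0.21 + 0.61) / 12 = 5.9800 / 12 = 0.4983
UCL = X̄̄ + A₂·R̄ = 3.4408 + 0.337 × 0.4983 = 3.6088

3.61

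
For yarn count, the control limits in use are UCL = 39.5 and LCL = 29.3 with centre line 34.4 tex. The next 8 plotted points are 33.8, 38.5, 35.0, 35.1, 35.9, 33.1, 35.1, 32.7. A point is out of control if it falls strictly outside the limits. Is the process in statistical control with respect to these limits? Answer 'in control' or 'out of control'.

in control

All 8 points lie within [29.3, 39.5].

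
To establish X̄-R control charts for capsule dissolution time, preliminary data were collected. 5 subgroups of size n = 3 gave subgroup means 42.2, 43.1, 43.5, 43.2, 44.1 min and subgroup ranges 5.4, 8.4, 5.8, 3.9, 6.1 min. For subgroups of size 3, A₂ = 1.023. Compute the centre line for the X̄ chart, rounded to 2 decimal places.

43.22

X̄̄ = (42.2 + 43.1 + 43.5 + 43.2 + 44.1) / 5 = 216.1000 / 5 = 43.2200
CL = X̄̄ = 43.2200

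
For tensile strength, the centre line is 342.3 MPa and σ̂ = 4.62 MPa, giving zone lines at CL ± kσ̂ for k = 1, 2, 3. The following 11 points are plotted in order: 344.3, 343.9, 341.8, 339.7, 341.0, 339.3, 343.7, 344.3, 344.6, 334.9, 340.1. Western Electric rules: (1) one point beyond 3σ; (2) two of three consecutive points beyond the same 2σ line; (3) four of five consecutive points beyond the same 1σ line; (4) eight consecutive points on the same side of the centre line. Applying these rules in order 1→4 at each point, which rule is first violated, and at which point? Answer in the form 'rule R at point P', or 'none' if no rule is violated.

none

Zone of each point (C = within 1σ̂, B = 1σ̂–2σ̂, A = 2σ̂–3σ̂, * = beyond 3σ̂; sign = side of CL): 1:+C, 2:+C, 3:-C, 4:-C, 5:-C, 6:-C, 7:+C, 8:+C, 9:+C, 10:-B, 11:-C
No rule fires across all 11 points.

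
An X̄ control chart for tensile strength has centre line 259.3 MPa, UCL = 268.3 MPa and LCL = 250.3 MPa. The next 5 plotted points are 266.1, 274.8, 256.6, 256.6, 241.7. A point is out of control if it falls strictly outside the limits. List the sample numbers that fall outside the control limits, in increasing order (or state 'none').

Compare each point to [250.3, 268.3]: sample 2 = 274.8 > UCL; sample 5 = 241.7 < LCL.

2, 5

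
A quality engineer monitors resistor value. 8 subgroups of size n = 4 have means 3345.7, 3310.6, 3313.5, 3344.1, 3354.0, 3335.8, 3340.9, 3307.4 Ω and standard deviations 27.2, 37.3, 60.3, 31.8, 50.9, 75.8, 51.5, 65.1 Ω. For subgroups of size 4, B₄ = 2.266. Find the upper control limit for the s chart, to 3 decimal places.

s̄ = (27.2 + 37.3 + 60.3 + 31.8 + 50.9 + 75.8 + 51.5 + 65.1) / 8 = 49.9875
UCL_s = B₄·s̄ = 2.266 × 49.9875 = 113.2717

113.272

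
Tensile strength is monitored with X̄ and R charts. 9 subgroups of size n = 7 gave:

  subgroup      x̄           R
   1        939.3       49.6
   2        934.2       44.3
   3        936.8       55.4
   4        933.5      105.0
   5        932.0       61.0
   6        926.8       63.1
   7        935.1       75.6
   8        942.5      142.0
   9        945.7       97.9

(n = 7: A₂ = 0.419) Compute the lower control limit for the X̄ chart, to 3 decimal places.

X̄̄ = (939.3 + 934.2 + 936.8 + 933.5 + 932.0 + 926.8 + 935.1 + 942.5 + 945.7) / 9 = 8425.9000 / 9 = 936.2111
R̄ = (49.6 + 44.3 + 55.4 + 105.0 + 61.0 + 63.1 + 75.6 + 142.0 + 97.9) / 9 = 693.9000 / 9 = 77.1000
LCL = X̄̄ − A₂·R̄ = 936.2111 − 0.419 × 77.1000 = 903.9062

903.906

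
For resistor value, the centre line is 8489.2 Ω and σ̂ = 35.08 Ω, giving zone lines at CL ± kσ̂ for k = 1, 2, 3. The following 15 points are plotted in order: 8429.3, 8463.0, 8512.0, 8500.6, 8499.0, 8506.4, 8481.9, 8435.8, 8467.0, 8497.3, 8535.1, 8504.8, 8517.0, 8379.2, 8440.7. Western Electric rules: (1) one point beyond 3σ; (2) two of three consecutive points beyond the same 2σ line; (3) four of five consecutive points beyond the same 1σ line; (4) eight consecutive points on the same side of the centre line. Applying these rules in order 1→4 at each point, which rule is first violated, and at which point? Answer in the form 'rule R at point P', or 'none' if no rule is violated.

rule 1 at point 14

Zone of each point (C = within 1σ̂, B = 1σ̂–2σ̂, A = 2σ̂–3σ̂, * = beyond 3σ̂; sign = side of CL): 1:-B, 2:-C, 3:+C, 4:+C, 5:+C, 6:+C, 7:-C, 8:-B, 9:-C, 10:+C, 11:+B, 12:+C, 13:+C, 14:-*, 15:-B
Rule 1 (one point beyond the 3σ limits) is satisfied at point 14.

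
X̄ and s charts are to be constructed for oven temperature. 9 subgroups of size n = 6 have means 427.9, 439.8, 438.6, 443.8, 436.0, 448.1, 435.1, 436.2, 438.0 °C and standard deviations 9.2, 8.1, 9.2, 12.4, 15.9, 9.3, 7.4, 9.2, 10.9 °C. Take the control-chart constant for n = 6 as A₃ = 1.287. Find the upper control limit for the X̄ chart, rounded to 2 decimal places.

X̄̄ = (427.9 + 439.8 + 438.6 + 443.8 + 436.0 + 448.1 + 435.1 + 436.2 + 438.0) / 9 = 438.1667
s̄ = (9.2 + 8.1 + 9.2 + 12.4 + 15.9 + 9.3 + 7.4 + 9.2 + 10.9) / 9 = 10.1778
UCL = X̄̄ + A₃·s̄ = 438.1667 + 1.287 × 10.1778 = 451.2655

451.27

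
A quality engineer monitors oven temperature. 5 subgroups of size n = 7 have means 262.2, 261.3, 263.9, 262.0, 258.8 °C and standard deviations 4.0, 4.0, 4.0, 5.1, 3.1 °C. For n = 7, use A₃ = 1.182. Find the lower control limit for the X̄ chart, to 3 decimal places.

256.865

X̄̄ = (262.2 + 261.3 + 263.9 + 262.0 + 258.8) / 5 = 261.6400
s̄ = (4.0 + 4.0 + 4.0 + 5.1 + 3.1) / 5 = 4.0400
LCL = X̄̄ − A₃·s̄ = 261.6400 − 1.182 × 4.0400 = 256.8647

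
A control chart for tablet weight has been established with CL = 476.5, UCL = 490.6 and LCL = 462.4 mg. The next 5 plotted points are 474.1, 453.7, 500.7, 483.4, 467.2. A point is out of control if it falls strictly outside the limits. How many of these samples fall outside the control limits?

2

Compare each point to [462.4, 490.6]: sample 2 = 453.7 < LCL; sample 3 = 500.7 > UCL.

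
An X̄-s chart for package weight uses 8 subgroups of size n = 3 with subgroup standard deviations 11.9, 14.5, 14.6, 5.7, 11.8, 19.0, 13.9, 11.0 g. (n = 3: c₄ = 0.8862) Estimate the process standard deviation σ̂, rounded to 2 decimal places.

s̄ = (11.9 + 14.5 + 14.6 + 5.7 + 11.8 + 19.0 + 13.9 + 11.0) / 8 = 12.8000
σ̂ = s̄ / c₄ = 12.8000 / 0.8862 = 14.4437

14.44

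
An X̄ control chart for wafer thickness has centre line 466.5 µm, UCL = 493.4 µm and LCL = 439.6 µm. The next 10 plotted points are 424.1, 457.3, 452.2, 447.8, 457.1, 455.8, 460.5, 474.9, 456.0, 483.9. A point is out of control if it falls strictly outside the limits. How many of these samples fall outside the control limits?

Compare each point to [439.6, 493.4]: sample 1 = 424.1 < LCL.

1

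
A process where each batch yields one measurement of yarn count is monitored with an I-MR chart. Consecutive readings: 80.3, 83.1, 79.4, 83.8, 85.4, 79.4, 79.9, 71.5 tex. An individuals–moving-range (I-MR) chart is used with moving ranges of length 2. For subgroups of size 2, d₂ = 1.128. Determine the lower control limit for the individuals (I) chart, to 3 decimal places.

X̄ = (80.3 + 83.1 + 79.4 + 83.8 + 85.4 + 79.4 + 79.9 + 71.5) / 8 = 80.3500
Moving ranges: 2.8, 3.7, 4.4, 1.6, 6.0, 0.5, 8.4; M̄R̄ = 27.4000 / 7 = 3.9143
LCL = X̄ − 3·M̄R̄/d₂ = 80.3500 − 3 × 3.9143 / 1.128 = 69.9397

69.940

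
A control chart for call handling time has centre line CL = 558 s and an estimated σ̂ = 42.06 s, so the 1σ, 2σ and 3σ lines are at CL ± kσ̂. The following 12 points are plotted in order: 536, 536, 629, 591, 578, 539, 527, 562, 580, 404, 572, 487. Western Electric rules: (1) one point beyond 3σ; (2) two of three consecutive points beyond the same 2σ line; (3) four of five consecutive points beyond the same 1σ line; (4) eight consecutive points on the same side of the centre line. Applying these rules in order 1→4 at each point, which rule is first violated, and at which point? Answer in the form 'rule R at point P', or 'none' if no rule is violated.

rule 1 at point 10

Zone of each point (C = within 1σ̂, B = 1σ̂–2σ̂, A = 2σ̂–3σ̂, * = beyond 3σ̂; sign = side of CL): 1:-C, 2:-C, 3:+B, 4:+C, 5:+C, 6:-C, 7:-C, 8:+C, 9:+C, 10:-*, 11:+C, 12:-B
Rule 1 (one point beyond the 3σ limits) is satisfied at point 10.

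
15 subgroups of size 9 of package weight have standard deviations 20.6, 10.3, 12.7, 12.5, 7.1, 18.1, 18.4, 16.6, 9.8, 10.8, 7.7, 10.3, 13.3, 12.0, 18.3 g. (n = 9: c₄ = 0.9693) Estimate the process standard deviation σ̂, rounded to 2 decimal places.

13.65

s̄ = (20.6 + 10.3 + 12.7 + 12.5 + 7.1 + 18.1 + 18.4 + 16.6 + 9.8 + 10.8 + 7.7 + 10.3 + 13.3 + 12.0 + 18.3) / 15 = 13.2333
σ̂ = s̄ / c₄ = 13.2333 / 0.9693 = 13.6525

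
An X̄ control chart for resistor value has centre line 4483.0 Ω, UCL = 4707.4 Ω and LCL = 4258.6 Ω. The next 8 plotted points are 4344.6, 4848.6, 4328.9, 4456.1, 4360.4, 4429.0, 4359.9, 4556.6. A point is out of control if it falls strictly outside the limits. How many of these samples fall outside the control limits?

1

Compare each point to [4258.6, 4707.4]: sample 2 = 4848.6 > UCL.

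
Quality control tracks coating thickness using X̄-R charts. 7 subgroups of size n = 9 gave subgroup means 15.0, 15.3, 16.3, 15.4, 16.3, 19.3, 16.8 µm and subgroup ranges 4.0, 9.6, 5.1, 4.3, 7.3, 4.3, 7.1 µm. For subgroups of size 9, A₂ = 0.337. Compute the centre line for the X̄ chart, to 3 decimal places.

X̄̄ = (15.0 + 15.3 + 16.3 + 15.4 + 16.3 + 19.3 + 16.8) / 7 = 114.4000 / 7 = 16.3429
CL = X̄̄ = 16.3429

16.343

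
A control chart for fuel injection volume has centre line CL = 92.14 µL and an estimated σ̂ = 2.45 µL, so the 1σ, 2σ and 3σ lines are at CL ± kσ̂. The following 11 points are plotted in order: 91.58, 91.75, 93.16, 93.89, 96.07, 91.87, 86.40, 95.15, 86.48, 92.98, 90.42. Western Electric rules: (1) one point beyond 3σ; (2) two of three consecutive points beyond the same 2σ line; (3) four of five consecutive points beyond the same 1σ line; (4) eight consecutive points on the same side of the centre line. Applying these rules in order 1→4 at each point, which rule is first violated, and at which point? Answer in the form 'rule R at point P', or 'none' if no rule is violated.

Zone of each point (C = within 1σ̂, B = 1σ̂–2σ̂, A = 2σ̂–3σ̂, * = beyond 3σ̂; sign = side of CL): 1:-C, 2:-C, 3:+C, 4:+C, 5:+B, 6:-C, 7:-A, 8:+B, 9:-A, 10:+C, 11:-C
Rule 2 (two of three consecutive points beyond the same 2σ limit) is satisfied at point 9.

rule 2 at point 9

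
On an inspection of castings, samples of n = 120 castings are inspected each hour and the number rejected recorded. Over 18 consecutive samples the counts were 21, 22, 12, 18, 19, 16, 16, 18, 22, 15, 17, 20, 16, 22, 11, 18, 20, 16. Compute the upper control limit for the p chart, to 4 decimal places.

p̄ = Σdᵢ / (k·n) = 319 / (18 × 120) = 0.14769
UCL = p̄ + 3·√(p̄(1−p̄)/n) = 0.14769 + 3 × √(0.14769×0.85231/120) = 0.14769 + 3 × 0.03239 = 0.24485

0.2448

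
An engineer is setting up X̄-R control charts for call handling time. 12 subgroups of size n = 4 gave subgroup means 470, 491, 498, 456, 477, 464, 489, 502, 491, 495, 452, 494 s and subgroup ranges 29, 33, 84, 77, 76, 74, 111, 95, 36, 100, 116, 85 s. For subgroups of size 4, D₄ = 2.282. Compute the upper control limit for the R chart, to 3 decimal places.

174.193

R̄ = (29 + 33 + 84 + 77 + 76 + 74 + 111 + 95 + 36 + 100 + 116 + 85) / 12 = 916.0000 / 12 = 76.3333
UCL_R = D₄·R̄ = 2.282 × 76.3333 = 174.1927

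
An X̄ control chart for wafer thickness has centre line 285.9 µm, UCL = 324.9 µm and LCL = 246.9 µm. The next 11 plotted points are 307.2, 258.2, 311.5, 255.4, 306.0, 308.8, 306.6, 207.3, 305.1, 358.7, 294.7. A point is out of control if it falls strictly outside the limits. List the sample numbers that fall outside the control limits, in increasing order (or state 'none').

Compare each point to [246.9, 324.9]: sample 8 = 207.3 < LCL; sample 10 = 358.7 > UCL.

8, 10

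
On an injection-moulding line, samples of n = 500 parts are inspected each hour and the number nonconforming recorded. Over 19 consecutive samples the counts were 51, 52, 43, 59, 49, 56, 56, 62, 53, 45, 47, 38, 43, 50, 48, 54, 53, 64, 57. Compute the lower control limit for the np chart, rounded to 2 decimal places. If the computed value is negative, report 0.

p̄ = Σdᵢ / (k·n) = 980 / (19 × 500) = 0.10316
LCL = np̄ − 3·√(np̄(1−p̄)) = 51.5789 − 3 × 6.8013 = 31.1749

31.17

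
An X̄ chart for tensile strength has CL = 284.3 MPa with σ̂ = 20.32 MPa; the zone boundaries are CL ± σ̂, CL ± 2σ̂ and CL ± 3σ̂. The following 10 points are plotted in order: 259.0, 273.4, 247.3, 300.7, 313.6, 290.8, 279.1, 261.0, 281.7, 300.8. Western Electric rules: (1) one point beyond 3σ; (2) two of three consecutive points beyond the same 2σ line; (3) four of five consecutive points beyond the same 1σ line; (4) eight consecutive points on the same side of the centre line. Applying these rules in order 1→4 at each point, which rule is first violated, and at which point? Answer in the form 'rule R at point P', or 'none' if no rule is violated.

Zone of each point (C = within 1σ̂, B = 1σ̂–2σ̂, A = 2σ̂–3σ̂, * = beyond 3σ̂; sign = side of CL): 1:-B, 2:-C, 3:-B, 4:+C, 5:+B, 6:+C, 7:-C, 8:-B, 9:-C, 10:+C
No rule fires across all 10 points.

none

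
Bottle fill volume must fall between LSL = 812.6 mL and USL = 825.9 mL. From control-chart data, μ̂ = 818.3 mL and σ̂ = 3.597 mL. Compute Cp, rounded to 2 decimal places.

Cp = (USL − LSL) / (6σ̂) = (825.9 − 812.6) / (6 × 3.597) = 13.3000 / 21.5820 = 0.6163

0.62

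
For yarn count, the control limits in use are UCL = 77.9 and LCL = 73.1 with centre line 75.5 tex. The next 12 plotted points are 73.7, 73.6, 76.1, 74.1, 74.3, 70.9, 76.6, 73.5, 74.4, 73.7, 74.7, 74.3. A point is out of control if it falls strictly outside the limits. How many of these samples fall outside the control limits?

1

Compare each point to [73.1, 77.9]: sample 6 = 70.9 < LCL.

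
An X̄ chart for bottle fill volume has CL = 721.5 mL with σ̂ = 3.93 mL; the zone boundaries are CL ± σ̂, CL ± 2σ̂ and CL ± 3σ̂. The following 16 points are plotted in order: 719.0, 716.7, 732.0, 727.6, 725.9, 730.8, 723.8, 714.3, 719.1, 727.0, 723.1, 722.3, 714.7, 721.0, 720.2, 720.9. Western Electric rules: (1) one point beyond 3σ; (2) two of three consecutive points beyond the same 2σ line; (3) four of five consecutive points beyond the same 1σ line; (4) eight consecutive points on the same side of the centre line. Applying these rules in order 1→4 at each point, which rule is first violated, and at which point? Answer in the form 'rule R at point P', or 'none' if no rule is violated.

rule 3 at point 6

Zone of each point (C = within 1σ̂, B = 1σ̂–2σ̂, A = 2σ̂–3σ̂, * = beyond 3σ̂; sign = side of CL): 1:-C, 2:-B, 3:+A, 4:+B, 5:+B, 6:+A, 7:+C, 8:-B, 9:-C, 10:+B, 11:+C, 12:+C, 13:-B, 14:-C, 15:-C, 16:-C
Rule 3 (four of five consecutive points beyond the same 1σ limit) is satisfied at point 6.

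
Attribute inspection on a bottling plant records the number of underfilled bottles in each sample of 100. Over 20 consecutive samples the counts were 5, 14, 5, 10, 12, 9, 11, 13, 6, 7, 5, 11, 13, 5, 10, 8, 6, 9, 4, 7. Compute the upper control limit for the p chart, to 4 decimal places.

p̄ = Σdᵢ / (k·n) = 170 / (20 × 100) = 0.08500
UCL = p̄ + 3·√(p̄(1−p̄)/n) = 0.08500 + 3 × √(0.08500×0.91500/100) = 0.08500 + 3 × 0.02789 = 0.16866

0.1687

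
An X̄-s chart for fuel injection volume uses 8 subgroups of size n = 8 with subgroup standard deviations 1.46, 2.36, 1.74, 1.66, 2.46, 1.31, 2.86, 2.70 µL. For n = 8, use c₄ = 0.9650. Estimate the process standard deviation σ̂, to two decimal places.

s̄ = (1.46 + 2.36 + 1.74 + 1.66 + 2.46 + 1.31 + 2.86 + 2.70) / 8 = 2.0688
σ̂ = s̄ / c₄ = 2.0688 / 0.9650 = 2.1438

2.14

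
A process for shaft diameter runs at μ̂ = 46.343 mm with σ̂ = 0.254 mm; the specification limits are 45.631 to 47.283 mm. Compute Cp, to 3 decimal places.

Cp = (USL − LSL) / (6σ̂) = (47.283 − 45.631) / (6 × 0.254) = 1.6520 / 1.5240 = 1.0840

1.084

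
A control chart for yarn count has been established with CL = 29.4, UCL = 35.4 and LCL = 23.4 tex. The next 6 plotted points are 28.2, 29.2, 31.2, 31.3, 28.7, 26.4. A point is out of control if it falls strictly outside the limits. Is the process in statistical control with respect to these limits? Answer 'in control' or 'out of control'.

in control

All 6 points lie within [23.4, 35.4].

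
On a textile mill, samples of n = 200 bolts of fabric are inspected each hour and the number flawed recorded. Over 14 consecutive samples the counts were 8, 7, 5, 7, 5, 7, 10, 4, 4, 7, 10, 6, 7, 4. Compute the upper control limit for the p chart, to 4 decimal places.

p̄ = Σdᵢ / (k·n) = 91 / (14 × 200) = 0.03250
UCL = p̄ + 3·√(p̄(1−p̄)/n) = 0.03250 + 3 × √(0.03250×0.96750/200) = 0.03250 + 3 × 0.01254 = 0.07012

0.0701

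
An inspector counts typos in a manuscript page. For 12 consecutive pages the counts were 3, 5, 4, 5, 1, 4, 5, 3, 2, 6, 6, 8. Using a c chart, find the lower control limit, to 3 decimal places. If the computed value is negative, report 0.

0.000

c̄ = (3 + 5 + 4 + 5 + 1 + 4 + 5 + 3 + 2 + 6 + 6 + 8) / 12 = 52 / 12 = 4.3333
LCL = c̄ − 3√c̄ = 4.3333 − 3 × 2.0817 = -1.9117 → 0 (cannot be negative)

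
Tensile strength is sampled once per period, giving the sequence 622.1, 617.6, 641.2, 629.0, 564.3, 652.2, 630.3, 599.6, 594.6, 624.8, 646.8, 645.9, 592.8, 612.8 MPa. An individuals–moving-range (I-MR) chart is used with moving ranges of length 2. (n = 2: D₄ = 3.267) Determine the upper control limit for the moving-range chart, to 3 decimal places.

94.668

Moving ranges: 4.5, 23.6, 12.2, 64.7, 87.9, 21.9, 30.7, 5.0, 30.2, 22.0, 0.9, 53.1, 20.0; M̄R̄ = 376.7000 / 13 = 28.9769
UCL_MR = D₄·M̄R̄ = 3.267 × 28.9769 = 94.6676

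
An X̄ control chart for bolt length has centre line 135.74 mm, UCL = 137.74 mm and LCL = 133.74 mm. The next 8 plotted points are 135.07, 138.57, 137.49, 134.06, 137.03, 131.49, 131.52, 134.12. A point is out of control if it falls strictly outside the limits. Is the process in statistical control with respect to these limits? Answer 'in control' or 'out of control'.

out of control

Compare each point to [133.74, 137.74]: sample 2 = 138.57 > UCL; sample 6 = 131.49 < LCL; sample 7 = 131.52 < LCL.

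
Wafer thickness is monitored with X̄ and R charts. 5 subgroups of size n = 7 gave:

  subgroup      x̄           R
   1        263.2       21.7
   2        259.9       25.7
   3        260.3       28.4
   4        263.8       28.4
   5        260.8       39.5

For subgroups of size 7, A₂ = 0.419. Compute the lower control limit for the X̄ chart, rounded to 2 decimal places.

249.56

X̄̄ = (263.2 + 259.9 + 260.3 + 263.8 + 260.8) / 5 = 1308.0000 / 5 = 261.6000
R̄ = (21.7 + 25.7 + 28.4 + 28.4 + 39.5) / 5 = 143.7000 / 5 = 28.7400
LCL = X̄̄ − A₂·R̄ = 261.6000 − 0.419 × 28.7400 = 249.5579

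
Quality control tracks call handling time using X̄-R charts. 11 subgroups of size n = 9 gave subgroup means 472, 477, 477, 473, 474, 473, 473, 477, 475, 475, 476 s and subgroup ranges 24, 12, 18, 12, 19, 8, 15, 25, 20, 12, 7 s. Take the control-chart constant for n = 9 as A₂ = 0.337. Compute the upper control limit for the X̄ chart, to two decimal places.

X̄̄ = (472 + 477 + 477 + 473 + 474 + 473 + 473 + 477 + 475 + 475 + 476) / 11 = 5222.0000 / 11 = 474.7273
R̄ = (24 + 12 + 18 + 12 + 19 + 8 + 15 + 25 + 20 + 12 + 7) / 11 = 172.0000 / 11 = 15.6364
UCL = X̄̄ + A₂·R̄ = 474.7273 + 0.337 × 15.6364 = 479.9967

480.00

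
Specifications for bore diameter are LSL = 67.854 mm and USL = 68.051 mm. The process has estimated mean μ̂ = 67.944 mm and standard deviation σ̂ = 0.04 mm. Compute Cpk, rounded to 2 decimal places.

Cpu = (USL − μ̂) / (3σ̂) = (68.051 − 67.944) / (3 × 0.04) = 0.8917; Cpl = (μ̂ − LSL) / (3σ̂) = (67.944 − 67.854) / (3 × 0.04) = 0.7500; Cpk = min(Cpu, Cpl) = 0.7500

0.75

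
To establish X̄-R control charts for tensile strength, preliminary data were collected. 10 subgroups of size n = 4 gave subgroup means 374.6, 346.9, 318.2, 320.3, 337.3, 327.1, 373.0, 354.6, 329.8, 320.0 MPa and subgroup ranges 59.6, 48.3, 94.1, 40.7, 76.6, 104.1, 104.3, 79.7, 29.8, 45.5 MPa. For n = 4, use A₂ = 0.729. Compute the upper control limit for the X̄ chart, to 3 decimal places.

X̄̄ = (374.6 + 346.9 + 318.2 + 320.3 + 337.3 + 327.1 + 373.0 + 354.6 + 329.8 + 320.0) / 10 = 3401.8000 / 10 = 340.1800
R̄ = (59.6 + 48.3 + 94.1 + 40.7 + 76.6 + 104.1 + 104.3 + 79.7 + 29.8 + 45.5) / 10 = 682.7000 / 10 = 68.2700
UCL = X̄̄ + A₂·R̄ = 340.1800 + 0.729 × 68.2700 = 389.9488

389.949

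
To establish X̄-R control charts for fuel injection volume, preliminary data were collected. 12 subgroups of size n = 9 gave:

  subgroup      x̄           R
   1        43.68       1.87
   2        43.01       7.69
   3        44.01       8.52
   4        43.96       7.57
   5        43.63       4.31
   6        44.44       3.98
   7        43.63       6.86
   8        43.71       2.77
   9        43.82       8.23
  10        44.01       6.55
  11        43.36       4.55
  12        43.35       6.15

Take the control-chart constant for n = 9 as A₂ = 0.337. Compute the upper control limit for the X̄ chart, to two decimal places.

X̄̄ = (43.68 + 43.01 + 44.01 + 43.96 + 43.63 + 44.44 + 43.63 + 43.71 + 43.82 + 44.01 + 43.36 + 43.35) / 12 = 524.6100 / 12 = 43.7175
R̄ = (1.87 + 7.69 + 8.52 + 7.57 + 4.31 + 3.98 + 6.86 + 2.77 + 8.23 + 6.55 + 4.55 + 6.15) / 12 = 69.0500 / 12 = 5.7542
UCL = X̄̄ + A₂·R̄ = 43.7175 + 0.337 × 5.7542 = 45.6567

45.66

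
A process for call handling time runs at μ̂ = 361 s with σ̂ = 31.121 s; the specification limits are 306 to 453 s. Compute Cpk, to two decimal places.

Cpu = (USL − μ̂) / (3σ̂) = (453 − 361) / (3 × 31.121) = 0.9854; Cpl = (μ̂ − LSL) / (3σ̂) = (361 − 306) / (3 × 31.121) = 0.5891; Cpk = min(Cpu, Cpl) = 0.5891

0.59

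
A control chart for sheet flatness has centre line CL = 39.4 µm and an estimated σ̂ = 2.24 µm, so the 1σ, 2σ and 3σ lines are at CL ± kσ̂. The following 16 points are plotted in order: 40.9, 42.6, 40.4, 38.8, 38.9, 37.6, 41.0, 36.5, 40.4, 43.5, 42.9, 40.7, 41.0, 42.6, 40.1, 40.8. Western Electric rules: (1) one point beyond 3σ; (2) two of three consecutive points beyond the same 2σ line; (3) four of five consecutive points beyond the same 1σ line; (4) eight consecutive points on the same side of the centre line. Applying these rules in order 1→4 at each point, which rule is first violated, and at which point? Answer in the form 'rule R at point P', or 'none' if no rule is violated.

Zone of each point (C = within 1σ̂, B = 1σ̂–2σ̂, A = 2σ̂–3σ̂, * = beyond 3σ̂; sign = side of CL): 1:+C, 2:+B, 3:+C, 4:-C, 5:-C, 6:-C, 7:+C, 8:-B, 9:+C, 10:+B, 11:+B, 12:+C, 13:+C, 14:+B, 15:+C, 16:+C
Rule 4 (eight consecutive points on the same side of the centre line) is satisfied at point 16.

rule 4 at point 16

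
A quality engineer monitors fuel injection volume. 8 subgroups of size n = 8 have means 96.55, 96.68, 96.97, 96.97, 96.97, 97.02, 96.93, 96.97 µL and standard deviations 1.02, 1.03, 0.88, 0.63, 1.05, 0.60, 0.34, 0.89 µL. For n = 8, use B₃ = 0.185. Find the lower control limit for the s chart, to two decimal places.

s̄ = (1.02 + 1.03 + 0.88 + 0.63 + 1.05 + 0.60 + 0.34 + 0.89) / 8 = 0.8050
LCL_s = B₃·s̄ = 0.185 × 0.8050 = 0.1489

0.15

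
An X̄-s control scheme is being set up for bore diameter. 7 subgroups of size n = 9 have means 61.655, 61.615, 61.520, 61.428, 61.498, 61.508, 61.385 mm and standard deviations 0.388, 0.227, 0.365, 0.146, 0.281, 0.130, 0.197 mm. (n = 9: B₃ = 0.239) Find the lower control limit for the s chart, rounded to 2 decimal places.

0.06

s̄ = (0.388 + 0.227 + 0.365 + 0.146 + 0.281 + 0.130 + 0.197) / 7 = 0.2477
LCL_s = B₃·s̄ = 0.239 × 0.2477 = 0.0592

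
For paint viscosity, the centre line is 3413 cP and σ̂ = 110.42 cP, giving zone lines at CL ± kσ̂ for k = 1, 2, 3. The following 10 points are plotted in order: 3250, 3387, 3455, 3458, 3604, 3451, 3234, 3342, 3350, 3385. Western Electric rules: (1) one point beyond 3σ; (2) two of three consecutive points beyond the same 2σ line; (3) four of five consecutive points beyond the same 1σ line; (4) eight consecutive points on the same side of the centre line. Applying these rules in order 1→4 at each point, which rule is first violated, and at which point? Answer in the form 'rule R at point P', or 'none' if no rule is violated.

none

Zone of each point (C = within 1σ̂, B = 1σ̂–2σ̂, A = 2σ̂–3σ̂, * = beyond 3σ̂; sign = side of CL): 1:-B, 2:-C, 3:+C, 4:+C, 5:+B, 6:+C, 7:-B, 8:-C, 9:-C, 10:-C
No rule fires across all 10 points.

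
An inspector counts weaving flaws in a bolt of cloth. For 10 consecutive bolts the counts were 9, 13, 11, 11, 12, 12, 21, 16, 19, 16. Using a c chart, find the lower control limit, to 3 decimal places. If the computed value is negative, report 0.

2.775

c̄ = (9 + 13 + 11 + 11 + 12 + 12 + 21 + 16 + 19 + 16) / 10 = 140 / 10 = 14.0000
LCL = c̄ − 3√c̄ = 14.0000 − 3 × 3.7417 = 2.7750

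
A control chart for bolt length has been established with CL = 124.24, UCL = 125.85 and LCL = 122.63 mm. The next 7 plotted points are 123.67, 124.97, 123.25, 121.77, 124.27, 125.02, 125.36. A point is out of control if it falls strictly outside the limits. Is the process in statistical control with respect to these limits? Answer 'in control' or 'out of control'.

Compare each point to [122.63, 125.85]: sample 4 = 121.77 < LCL.

out of control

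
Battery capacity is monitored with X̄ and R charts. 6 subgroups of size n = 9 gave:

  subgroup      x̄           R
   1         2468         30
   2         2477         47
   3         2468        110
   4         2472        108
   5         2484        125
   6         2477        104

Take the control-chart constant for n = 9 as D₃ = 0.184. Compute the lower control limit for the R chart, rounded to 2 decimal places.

16.07

R̄ = (30 + 47 + 110 + 108 + 125 + 104) / 6 = 524.0000 / 6 = 87.3333
LCL_R = D₃·R̄ = 0.184 × 87.3333 = 16.0693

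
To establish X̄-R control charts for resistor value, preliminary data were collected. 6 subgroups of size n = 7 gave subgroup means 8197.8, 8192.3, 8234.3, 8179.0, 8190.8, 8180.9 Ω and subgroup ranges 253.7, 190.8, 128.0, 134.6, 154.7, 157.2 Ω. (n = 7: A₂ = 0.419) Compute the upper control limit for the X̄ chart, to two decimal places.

X̄̄ = (8197.8 + 8192.3 + 8234.3 + 8179.0 + 8190.8 + 8180.9) / 6 = 49175.1000 / 6 = 8195.8500
R̄ = (253.7 + 190.8 + 128.0 + 134.6 + 154.7 + 157.2) / 6 = 1019.0000 / 6 = 169.8333
UCL = X̄̄ + A₂·R̄ = 8195.8500 + 0.419 × 169.8333 = 8267.0102

8267.01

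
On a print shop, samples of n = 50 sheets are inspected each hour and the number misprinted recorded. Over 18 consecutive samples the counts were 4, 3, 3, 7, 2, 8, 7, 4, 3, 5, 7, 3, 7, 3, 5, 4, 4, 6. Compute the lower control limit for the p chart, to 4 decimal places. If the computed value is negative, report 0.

p̄ = Σdᵢ / (k·n) = 85 / (18 × 50) = 0.09444
LCL = p̄ − 3·√(p̄(1−p̄)/n) = 0.09444 − 3 × 0.04136 = -0.02963 → 0 (negative, so LCL = 0)

0.0000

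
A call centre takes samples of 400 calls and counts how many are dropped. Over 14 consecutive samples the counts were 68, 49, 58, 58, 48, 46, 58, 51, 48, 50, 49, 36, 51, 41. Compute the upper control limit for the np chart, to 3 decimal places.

70.762

p̄ = Σdᵢ / (k·n) = 711 / (14 × 400) = 0.12696
UCL = np̄ + 3·√(np̄(1−p̄)) = 50.7857 + 3 × √(50.7857×0.87304) = 50.7857 + 3 × 6.6587 = 70.7617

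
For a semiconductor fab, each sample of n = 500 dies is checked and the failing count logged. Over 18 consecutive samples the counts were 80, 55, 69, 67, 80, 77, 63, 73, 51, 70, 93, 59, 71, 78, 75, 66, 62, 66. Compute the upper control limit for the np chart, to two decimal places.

p̄ = Σdᵢ / (k·n) = 1255 / (18 × 500) = 0.13944
UCL = np̄ + 3·√(np̄(1−p̄)) = 69.7222 + 3 × √(69.7222×0.86056) = 69.7222 + 3 × 7.7460 = 92.9601

92.96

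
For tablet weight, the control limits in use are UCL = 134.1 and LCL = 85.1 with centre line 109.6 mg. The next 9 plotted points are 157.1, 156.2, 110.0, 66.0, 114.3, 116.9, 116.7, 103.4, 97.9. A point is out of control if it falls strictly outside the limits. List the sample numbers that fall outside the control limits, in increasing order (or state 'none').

Compare each point to [85.1, 134.1]: sample 1 = 157.1 > UCL; sample 2 = 156.2 > UCL; sample 4 = 66.0 < LCL.

1, 2, 4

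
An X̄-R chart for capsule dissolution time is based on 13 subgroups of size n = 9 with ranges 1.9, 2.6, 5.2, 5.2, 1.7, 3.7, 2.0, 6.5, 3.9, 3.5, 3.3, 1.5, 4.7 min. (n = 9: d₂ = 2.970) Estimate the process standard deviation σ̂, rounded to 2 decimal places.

R̄ = (1.9 + 2.6 + 5.2 + 5.2 + 1.7 + 3.7 + 2.0 + 6.5 + 3.9 + 3.5 + 3.3 + 1.5 + 4.7) / 13 = 3.5154
σ̂ = R̄ / d₂ = 3.5154 / 2.970 = 1.1836

1.18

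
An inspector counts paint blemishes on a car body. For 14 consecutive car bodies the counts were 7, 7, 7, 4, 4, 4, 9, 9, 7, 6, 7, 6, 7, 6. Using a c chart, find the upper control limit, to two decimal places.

14.03

c̄ = (7 + 7 + 7 + 4 + 4 + 4 + 9 + 9 + 7 + 6 + 7 + 6 + 7 + 6) / 14 = 90 / 14 = 6.4286
UCL = c̄ + 3√c̄ = 6.4286 + 3 × √6.4286 = 6.4286 + 3 × 2.5355 = 14.0350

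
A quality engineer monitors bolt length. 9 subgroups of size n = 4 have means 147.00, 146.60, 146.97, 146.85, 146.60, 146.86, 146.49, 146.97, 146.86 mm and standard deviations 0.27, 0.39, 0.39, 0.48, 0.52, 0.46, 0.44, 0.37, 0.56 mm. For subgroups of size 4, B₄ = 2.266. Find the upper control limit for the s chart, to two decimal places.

s̄ = (0.27 + 0.39 + 0.39 + 0.48 + 0.52 + 0.46 + 0.44 + 0.37 + 0.56) / 9 = 0.4311
UCL_s = B₄·s̄ = 2.266 × 0.4311 = 0.9769

0.98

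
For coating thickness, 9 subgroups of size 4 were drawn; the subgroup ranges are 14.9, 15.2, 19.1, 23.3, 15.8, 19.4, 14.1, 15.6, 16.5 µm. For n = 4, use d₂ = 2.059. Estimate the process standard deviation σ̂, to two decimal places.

R̄ = (14.9 + 15.2 + 19.1 + 23.3 + 15.8 + 19.4 + 14.1 + 15.6 + 16.5) / 9 = 17.1000
σ̂ = R̄ / d₂ = 17.1000 / 2.059 = 8.3050

8.31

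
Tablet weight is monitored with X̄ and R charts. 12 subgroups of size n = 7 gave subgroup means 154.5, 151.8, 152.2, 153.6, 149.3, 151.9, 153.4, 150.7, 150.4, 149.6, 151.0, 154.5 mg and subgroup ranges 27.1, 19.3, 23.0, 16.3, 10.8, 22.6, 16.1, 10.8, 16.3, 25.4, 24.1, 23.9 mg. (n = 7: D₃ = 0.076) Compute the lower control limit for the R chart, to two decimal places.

1.49

R̄ = (27.1 + 19.3 + 23.0 + 16.3 + 10.8 + 22.6 + 16.1 + 10.8 + 16.3 + 25.4 + 24.1 + 23.9) / 12 = 235.7000 / 12 = 19.6417
LCL_R = D₃·R̄ = 0.076 × 19.6417 = 1.4928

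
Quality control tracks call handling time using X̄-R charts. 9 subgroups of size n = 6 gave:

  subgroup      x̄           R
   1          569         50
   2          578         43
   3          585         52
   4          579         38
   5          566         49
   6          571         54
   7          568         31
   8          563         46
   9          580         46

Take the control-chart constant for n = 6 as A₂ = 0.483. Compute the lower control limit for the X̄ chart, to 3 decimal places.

X̄̄ = (569 + 578 + 585 + 579 + 566 + 571 + 568 + 563 + 580) / 9 = 5159.0000 / 9 = 573.2222
R̄ = (50 + 43 + 52 + 38 + 49 + 54 + 31 + 46 + 46) / 9 = 409.0000 / 9 = 45.4444
LCL = X̄̄ − A₂·R̄ = 573.2222 − 0.483 × 45.4444 = 551.2726

551.273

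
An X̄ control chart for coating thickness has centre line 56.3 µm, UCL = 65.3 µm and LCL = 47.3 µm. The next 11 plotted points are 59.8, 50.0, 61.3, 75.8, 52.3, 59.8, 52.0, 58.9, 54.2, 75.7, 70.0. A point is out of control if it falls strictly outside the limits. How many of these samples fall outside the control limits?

3

Compare each point to [47.3, 65.3]: sample 4 = 75.8 > UCL; sample 10 = 75.7 > UCL; sample 11 = 70.0 > UCL.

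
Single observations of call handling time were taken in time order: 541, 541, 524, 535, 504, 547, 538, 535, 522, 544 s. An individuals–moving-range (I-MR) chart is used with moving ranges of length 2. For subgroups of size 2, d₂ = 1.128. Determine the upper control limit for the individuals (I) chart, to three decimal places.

X̄ = (541 + 541 + 524 + 535 + 504 + 547 + 538 + 535 + 522 + 544) / 10 = 533.1000
Moving ranges: 0, 17, 11, 31, 43, 9, 3, 13, 22; M̄R̄ = 149.0000 / 9 = 16.5556
UCL = X̄ + 3·M̄R̄/d₂ = 533.1000 + 3 × 16.5556 / 1.128 = 577.1307

577.131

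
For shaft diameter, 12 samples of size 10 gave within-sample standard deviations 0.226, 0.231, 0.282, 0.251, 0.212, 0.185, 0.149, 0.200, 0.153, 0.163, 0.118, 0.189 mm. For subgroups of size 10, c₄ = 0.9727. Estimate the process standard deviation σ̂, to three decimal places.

0.202

s̄ = (0.226 + 0.231 + 0.282 + 0.251 + 0.212 + 0.185 + 0.149 + 0.200 + 0.153 + 0.163 + 0.118 + 0.189) / 12 = 0.1966
σ̂ = s̄ / c₄ = 0.1966 / 0.9727 = 0.2021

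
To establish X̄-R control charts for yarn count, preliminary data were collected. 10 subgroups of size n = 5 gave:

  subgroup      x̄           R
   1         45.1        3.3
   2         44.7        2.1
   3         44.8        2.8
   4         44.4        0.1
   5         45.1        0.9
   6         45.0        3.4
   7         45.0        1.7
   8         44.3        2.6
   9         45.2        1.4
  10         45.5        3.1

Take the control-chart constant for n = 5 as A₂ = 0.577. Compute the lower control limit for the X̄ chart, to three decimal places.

X̄̄ = (45.1 + 44.7 + 44.8 + 44.4 + 45.1 + 45.0 + 45.0 + 44.3 + 45.2 + 45.5) / 10 = 449.1000 / 10 = 44.9100
R̄ = (3.3 + 2.1 + 2.8 + 0.1 + 0.9 + 3.4 + 1.7 + 2.6 + 1.4 + 3.1) / 10 = 21.4000 / 10 = 2.1400
LCL = X̄̄ − A₂·R̄ = 44.9100 − 0.577 × 2.1400 = 43.6752

43.675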